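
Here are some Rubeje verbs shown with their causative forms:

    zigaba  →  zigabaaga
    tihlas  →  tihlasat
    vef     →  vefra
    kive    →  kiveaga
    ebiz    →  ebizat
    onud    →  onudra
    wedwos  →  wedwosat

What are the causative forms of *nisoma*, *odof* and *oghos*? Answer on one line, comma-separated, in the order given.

The suffix is conditioned by the final sound: -at when the stem ends in a sibilant (*tihlas*, *ebiz*, *wedwos*); -ra when the stem ends in a non-sibilant consonant (*vef*, *onud*); -aga when the stem ends in a vowel (*zigaba*, *kive*).
*nisoma* — final sound /a/ (a vowel) → -aga → *nisomaaga*.
*odof* — final sound /f/ (a non-sibilant consonant) → -ra → *odofra*.
The final sound of *oghos* is /s/, which is a sibilant, so the suffix is -at, giving *oghosat*.

nisomaaga, odofra, oghosat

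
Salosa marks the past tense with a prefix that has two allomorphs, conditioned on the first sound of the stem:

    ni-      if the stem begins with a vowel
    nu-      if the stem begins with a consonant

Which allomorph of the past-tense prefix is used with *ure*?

ni-

Since the first sound of *ure* is /u/ (a vowel), it takes ni-.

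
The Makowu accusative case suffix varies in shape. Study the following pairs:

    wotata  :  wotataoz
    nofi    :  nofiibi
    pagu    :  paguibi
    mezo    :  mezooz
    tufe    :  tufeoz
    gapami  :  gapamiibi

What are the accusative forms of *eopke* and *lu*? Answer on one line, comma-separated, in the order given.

eopkeoz, luibi

The alternation tracks the last vowel of the stem — -ibi when the last vowel of the stem is a high vowel (*nofi*, *pagu*, *gapami*); -oz when the last vowel of the stem is a non-high vowel (*wotata*, *mezo*, *tufe*).
*eopke*: last vowel = /e/, a non-high vowel → -oz → *eopkeoz*.
*lu*: last vowel = /u/, a high vowel → -ibi → *luibi*.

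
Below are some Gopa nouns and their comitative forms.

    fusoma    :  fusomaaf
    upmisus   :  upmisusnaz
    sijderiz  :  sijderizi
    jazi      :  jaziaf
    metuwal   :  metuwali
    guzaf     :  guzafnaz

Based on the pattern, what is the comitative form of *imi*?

The alternation tracks the final sound of the stem — -naz when the stem ends in a voiceless consonant (*upmisus*, *guzaf*); -i when the stem ends in a voiced consonant (*sijderiz*, *metuwal*); -af when the stem ends in a vowel (*fusoma*, *jazi*).
Since the final sound of *imi* is /i/ (a vowel), it takes -af, giving *imiaf*.

imiaf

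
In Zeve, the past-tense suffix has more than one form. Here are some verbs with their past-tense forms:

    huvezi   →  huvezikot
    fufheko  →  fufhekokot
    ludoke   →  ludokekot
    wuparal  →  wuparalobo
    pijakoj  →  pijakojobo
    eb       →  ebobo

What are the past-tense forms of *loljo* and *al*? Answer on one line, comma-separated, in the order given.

The suffix is conditioned by the final sound: -obo when the stem ends in a consonant (*wuparal*, *pijakoj*, *eb*); -kot when the stem ends in a vowel (*huvezi*, *fufheko*, *ludoke*).
The final sound of *loljo* is /o/, which is a vowel, so the suffix is -kot, giving *loljokot*.
*al*: final sound = /l/, a consonant → -obo → *alobo*.

loljokot, alobo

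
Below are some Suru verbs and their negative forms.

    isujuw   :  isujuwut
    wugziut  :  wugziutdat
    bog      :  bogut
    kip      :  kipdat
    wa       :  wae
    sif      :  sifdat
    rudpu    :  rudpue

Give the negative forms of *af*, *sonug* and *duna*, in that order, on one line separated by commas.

The alternation tracks the final sound of the stem — -dat when the stem ends in a voiceless consonant (*wugziut*, *kip*, *sif*); -ut when the stem ends in a voiced consonant (*isujuw*, *bog*); -e when the stem ends in a vowel (*wa*, *rudpu*).
*af*: final sound = /f/, a voiceless consonant → -dat → *afdat*.
The final sound of *sonug* is /g/, which is a voiced consonant, so the suffix is -ut, giving *sonugut*.
The final sound of *duna* is /a/, which is a vowel, so the suffix is -e, giving *dunae*.

afdat, sonugut, dunae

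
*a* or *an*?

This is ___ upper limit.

an

The indefinite article is chosen by the initial *sound* of the following word, not its spelling.
*upper* begins with the sound /ʌ/ (u pronounced /ʌ/) — a vowel sound.
So the article is *an*: This is an upper limit.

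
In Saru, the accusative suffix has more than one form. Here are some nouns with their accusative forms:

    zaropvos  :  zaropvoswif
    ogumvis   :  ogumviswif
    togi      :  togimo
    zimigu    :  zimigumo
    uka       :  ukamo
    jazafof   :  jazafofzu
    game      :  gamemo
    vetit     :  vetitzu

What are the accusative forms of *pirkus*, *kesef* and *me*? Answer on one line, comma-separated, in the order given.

Looking at the final sound of each stem: -wif when the stem ends in a sibilant (*zaropvos*, *ogumvis*); -zu when the stem ends in a non-sibilant consonant (*jazafof*, *vetit*); -mo when the stem ends in a vowel (*togi*, *zimigu*, *uka*, *game*).
*pirkus*: final sound = /s/, a sibilant → -wif → *pirkuswif*.
*kesef*: final sound = /f/, a non-sibilant consonant → -zu → *kesefzu*.
Since the final sound of *me* is /e/ (a vowel), it takes -mo, giving *memo*.

pirkuswif, kesefzu, memo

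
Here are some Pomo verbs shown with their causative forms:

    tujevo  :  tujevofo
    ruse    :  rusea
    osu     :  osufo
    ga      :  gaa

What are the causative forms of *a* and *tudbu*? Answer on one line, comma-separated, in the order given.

The pattern is rounding harmony: -fo when the last vowel of the stem is a rounded vowel (*tujevo*, *osu*); -a when the last vowel of the stem is an unrounded vowel (*ruse*, *ga*).
*a*: last vowel = /a/, an unrounded vowel → -a → *aa*.
Since the last vowel of *tudbu* is /u/ (a rounded vowel), it takes -fo, giving *tudbufo*.

aa, tudbufo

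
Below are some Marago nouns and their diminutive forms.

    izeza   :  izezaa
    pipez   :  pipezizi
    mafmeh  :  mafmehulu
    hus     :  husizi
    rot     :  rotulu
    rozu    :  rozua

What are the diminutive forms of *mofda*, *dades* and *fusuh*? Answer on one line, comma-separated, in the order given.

The suffix is conditioned by the final sound: -izi when the stem ends in a sibilant (*pipez*, *hus*); -ulu when the stem ends in a non-sibilant consonant (*mafmeh*, *rot*); -a when the stem ends in a vowel (*izeza*, *rozu*).
Since the final sound of *mofda* is /a/ (a vowel), it takes -a, giving *mofdaa*.
The final sound of *dades* is /s/, which is a sibilant, so the suffix is -izi, giving *dadesizi*.
*fusuh* — final sound /h/ (a non-sibilant consonant) → -ulu → *fusuhulu*.

mofdaa, dadesizi, fusuhulu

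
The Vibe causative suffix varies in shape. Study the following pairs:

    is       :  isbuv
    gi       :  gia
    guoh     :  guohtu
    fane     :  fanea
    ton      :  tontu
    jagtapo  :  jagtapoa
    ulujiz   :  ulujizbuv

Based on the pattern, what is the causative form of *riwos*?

The pattern is sibilance of the final sound: -buv when the stem ends in a sibilant (*is*, *ulujiz*); -tu when the stem ends in a non-sibilant consonant (*guoh*, *ton*); -a when the stem ends in a vowel (*gi*, *fane*, *jagtapo*).
The final sound of *riwos* is /s/, which is a sibilant, so the suffix is -buv, giving *riwosbuv*.

riwosbuv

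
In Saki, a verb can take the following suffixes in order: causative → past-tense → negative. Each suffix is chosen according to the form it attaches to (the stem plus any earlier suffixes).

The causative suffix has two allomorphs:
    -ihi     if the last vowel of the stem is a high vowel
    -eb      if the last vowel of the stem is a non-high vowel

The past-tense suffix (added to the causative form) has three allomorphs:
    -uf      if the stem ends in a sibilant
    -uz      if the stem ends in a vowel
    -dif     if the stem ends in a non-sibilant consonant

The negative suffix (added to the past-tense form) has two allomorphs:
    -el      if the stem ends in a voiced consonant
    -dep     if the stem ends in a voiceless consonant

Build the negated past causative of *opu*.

opuihiuzel

*opu*: last vowel = /u/, a high vowel → -ihi → *opuihi*.
The causative form *opuihi*: final sound = /i/, a vowel → -uz → *opuihiuz*.
The past-tense form *opuihiuz* — final consonant /z/ (voiced) → -el → *opuihiuzel*.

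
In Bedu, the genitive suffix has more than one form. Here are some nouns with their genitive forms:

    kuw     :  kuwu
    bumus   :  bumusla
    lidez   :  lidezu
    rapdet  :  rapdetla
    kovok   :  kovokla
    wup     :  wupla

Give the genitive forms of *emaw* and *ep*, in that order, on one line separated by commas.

emawu, epla

The pattern is voicing of the final consonant: -la when the stem ends in a voiceless consonant (*bumus*, *rapdet*, *kovok*, *wup*); -u when the stem ends in a voiced consonant (*kuw*, *lidez*).
*emaw*: final consonant = /w/, voiced → -u → *emawu*.
*ep* — final consonant /p/ (voiceless) → -la → *epla*.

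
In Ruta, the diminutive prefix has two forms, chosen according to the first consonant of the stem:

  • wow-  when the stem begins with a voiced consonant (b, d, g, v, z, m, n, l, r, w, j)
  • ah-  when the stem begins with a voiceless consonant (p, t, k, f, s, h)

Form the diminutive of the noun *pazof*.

ahpazof

The first consonant of *pazof* is /p/, which is voiceless, so the prefix is ah-, giving *ahpazof*.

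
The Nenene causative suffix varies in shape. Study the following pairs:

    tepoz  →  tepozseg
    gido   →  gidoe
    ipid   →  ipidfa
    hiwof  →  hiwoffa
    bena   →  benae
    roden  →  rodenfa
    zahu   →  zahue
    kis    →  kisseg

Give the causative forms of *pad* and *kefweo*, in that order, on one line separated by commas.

The alternation tracks the final sound of the stem — -seg when the stem ends in a sibilant (*tepoz*, *kis*); -fa when the stem ends in a non-sibilant consonant (*ipid*, *hiwof*, *roden*); -e when the stem ends in a vowel (*gido*, *bena*, *zahu*).
*pad* — final sound /d/ (a non-sibilant consonant) → -fa → *padfa*.
*kefweo* — final sound /o/ (a vowel) → -e → *kefweoe*.

padfa, kefweoe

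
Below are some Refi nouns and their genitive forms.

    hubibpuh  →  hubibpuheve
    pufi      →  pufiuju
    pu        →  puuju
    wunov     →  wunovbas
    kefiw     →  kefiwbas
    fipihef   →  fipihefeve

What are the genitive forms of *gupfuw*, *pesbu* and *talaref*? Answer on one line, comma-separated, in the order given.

The pattern is voicing of the final sound: -eve when the stem ends in a voiceless consonant (*hubibpuh*, *fipihef*); -bas when the stem ends in a voiced consonant (*wunov*, *kefiw*); -uju when the stem ends in a vowel (*pufi*, *pu*).
The final sound of *gupfuw* is /w/, which is a voiced consonant, so the suffix is -bas, giving *gupfuwbas*.
The final sound of *pesbu* is /u/, which is a vowel, so the suffix is -uju, giving *pesbuuju*.
*talaref* — final sound /f/ (a voiceless consonant) → -eve → *talarefeve*.

gupfuwbas, pesbuuju, talarefeve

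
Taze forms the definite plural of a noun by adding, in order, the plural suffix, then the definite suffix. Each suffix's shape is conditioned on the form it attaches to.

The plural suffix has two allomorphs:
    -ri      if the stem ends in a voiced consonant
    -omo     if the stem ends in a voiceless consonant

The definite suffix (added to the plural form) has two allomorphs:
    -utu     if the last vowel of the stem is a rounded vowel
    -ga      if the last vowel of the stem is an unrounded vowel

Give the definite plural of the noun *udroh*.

*udroh*: final consonant = /h/, voiceless → -omo → *udrohomo*.
The plural form *udrohomo* — last vowel /o/ (a rounded vowel) → -utu → *udrohomoutu*.

udrohomoutu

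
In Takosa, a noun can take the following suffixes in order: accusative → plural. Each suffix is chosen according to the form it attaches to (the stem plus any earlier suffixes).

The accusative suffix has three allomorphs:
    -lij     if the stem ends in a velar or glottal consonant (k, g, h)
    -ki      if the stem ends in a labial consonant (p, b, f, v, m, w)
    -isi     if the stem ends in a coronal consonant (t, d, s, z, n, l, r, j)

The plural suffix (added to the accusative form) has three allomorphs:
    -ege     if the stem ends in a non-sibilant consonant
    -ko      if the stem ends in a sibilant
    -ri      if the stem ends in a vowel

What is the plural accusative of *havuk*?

havuklijege

*havuk* — final consonant /k/ (velar/glottal) → -lij → *havuklij*.
The accusative form *havuklij* — final sound /j/ (a non-sibilant consonant) → -ege → *havuklijege*.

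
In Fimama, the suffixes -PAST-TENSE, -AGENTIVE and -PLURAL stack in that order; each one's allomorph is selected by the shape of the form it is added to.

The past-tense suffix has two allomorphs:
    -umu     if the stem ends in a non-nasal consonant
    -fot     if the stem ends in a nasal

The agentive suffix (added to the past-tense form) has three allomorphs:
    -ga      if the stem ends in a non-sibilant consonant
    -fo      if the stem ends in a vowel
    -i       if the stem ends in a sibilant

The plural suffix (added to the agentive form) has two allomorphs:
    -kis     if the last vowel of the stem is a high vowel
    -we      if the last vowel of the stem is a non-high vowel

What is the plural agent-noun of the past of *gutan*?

*gutan*: final consonant = /n/, a nasal → -fot → *gutanfot*.
The past-tense form *gutanfot* — final sound /t/ (a non-sibilant consonant) → -ga → *gutanfotga*.
The agentive form *gutanfotga* — last vowel /a/ (a non-high vowel) → -we → *gutanfotgawe*.

gutanfotgawe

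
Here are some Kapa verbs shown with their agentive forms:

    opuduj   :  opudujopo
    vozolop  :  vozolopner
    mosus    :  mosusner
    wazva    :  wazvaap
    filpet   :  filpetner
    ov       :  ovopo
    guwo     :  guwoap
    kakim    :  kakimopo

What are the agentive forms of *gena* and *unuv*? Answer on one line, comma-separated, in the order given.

The pattern is voicing of the final sound: -ner when the stem ends in a voiceless consonant (*vozolop*, *mosus*, *filpet*); -opo when the stem ends in a voiced consonant (*opuduj*, *ov*, *kakim*); -ap when the stem ends in a vowel (*wazva*, *guwo*).
*gena* — final sound /a/ (a vowel) → -ap → *genaap*.
Since the final sound of *unuv* is /v/ (a voiced consonant), it takes -opo, giving *unuvopo*.

genaap, unuvopo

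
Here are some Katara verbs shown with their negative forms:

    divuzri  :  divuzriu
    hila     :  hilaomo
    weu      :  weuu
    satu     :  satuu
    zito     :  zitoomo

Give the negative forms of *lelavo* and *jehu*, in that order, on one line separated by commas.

lelavoomo, jehuu

The pattern is height harmony: -u when the last vowel of the stem is a high vowel (*divuzri*, *weu*, *satu*); -omo when the last vowel of the stem is a non-high vowel (*hila*, *zito*).
*lelavo*: last vowel = /o/, a non-high vowel → -omo → *lelavoomo*.
Since the last vowel of *jehu* is /u/ (a high vowel), it takes -u, giving *jehuu*.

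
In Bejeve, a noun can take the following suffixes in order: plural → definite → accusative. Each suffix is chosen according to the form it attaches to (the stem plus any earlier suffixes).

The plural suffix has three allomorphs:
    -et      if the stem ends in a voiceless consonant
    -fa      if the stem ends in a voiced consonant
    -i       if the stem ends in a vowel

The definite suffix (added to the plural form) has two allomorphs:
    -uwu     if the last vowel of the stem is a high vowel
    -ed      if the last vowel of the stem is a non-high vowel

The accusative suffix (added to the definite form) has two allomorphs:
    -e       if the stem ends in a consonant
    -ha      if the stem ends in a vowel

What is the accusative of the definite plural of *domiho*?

domihoiuwuha

*domiho* — final sound /o/ (a vowel) → -i → *domihoi*.
The plural form *domihoi*: last vowel = /i/, a high vowel → -uwu → *domihoiuwu*.
The definite form *domihoiuwu* — final sound /u/ (a vowel) → -ha → *domihoiuwuha*.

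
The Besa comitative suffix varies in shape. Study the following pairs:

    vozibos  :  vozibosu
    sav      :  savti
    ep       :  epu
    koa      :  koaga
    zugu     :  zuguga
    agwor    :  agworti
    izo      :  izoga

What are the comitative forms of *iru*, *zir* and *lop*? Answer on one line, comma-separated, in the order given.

The pattern is voicing of the final sound: -u when the stem ends in a voiceless consonant (*vozibos*, *ep*); -ti when the stem ends in a voiced consonant (*sav*, *agwor*); -ga when the stem ends in a vowel (*koa*, *zugu*, *izo*).
*iru* — final sound /u/ (a vowel) → -ga → *iruga*.
The final sound of *zir* is /r/, which is a voiced consonant, so the suffix is -ti, giving *zirti*.
*lop*: final sound = /p/, a voiceless consonant → -u → *lopu*.

iruga, zirti, lopu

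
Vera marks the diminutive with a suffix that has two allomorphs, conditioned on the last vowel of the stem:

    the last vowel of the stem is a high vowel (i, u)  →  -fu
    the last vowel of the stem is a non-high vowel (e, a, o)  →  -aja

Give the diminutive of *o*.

oaja

The last vowel of *o* is /o/, which is a non-high vowel, so the suffix is -aja, giving *oaja*.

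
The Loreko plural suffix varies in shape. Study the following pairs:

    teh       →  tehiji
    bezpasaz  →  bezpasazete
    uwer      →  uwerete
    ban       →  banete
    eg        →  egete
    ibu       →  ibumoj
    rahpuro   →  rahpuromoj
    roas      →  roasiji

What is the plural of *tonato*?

The pattern is voicing of the final sound: -iji when the stem ends in a voiceless consonant (*teh*, *roas*); -ete when the stem ends in a voiced consonant (*bezpasaz*, *uwer*, *ban*, *eg*); -moj when the stem ends in a vowel (*ibu*, *rahpuro*).
*tonato* — final sound /o/ (a vowel) → -moj → *tonatomoj*.

tonatomoj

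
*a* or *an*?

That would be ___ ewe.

a

The indefinite article is chosen by the initial *sound* of the following word, not its spelling.
*ewe* begins with the sound /juː/ (pronounced /juː/) — a consonant sound.
So the article is *a*: That would be a ewe.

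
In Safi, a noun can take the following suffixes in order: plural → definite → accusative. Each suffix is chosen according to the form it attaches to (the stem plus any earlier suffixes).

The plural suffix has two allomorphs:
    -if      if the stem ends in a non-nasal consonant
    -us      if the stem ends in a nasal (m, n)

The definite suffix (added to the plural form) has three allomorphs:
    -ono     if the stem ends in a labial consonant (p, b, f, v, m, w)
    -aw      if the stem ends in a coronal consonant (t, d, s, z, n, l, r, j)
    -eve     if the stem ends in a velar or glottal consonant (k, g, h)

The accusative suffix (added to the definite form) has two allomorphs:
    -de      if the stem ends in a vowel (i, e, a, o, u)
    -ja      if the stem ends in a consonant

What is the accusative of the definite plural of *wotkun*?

*wotkun*: final consonant = /n/, a nasal → -us → *wotkunus*.
The final consonant of the plural form *wotkunus* is /s/, which is coronal, so the definite suffix is -aw, giving *wotkunusaw*.
The definite form *wotkunusaw* — final sound /w/ (a consonant) → -ja → *wotkunusawja*.

wotkunusawja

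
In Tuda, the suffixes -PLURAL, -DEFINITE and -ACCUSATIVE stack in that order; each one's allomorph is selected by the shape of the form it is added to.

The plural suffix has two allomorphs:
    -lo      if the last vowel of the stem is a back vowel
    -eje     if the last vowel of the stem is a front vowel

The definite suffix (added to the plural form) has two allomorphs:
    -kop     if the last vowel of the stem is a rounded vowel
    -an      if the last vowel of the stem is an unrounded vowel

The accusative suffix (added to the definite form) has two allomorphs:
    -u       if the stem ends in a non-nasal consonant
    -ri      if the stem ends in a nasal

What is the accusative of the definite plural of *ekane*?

ekaneejeanri

Since the last vowel of *ekane* is /e/ (a front vowel), it takes -eje, giving *ekaneeje*.
The last vowel of the plural form *ekaneeje* is /e/, which is an unrounded vowel, so the definite suffix is -an, giving *ekaneejean*.
Since the final consonant of the definite form *ekaneejean* is /n/ (a nasal), it takes -ri, giving *ekaneejeanri*.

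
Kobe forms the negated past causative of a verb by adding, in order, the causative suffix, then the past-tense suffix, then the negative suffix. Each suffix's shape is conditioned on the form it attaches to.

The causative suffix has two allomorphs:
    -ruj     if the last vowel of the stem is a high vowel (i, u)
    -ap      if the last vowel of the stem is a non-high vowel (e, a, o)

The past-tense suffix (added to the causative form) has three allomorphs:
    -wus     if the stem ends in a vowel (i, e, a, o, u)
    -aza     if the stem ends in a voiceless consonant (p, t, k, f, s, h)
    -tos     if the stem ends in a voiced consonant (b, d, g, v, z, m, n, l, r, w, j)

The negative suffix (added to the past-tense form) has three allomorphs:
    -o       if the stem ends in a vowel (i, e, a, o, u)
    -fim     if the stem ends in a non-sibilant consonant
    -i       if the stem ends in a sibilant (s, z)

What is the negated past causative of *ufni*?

*ufni*: last vowel = /i/, a high vowel → -ruj → *ufniruj*.
The final sound of the causative form *ufniruj* is /j/, which is a voiced consonant, so the past-tense suffix is -tos, giving *ufnirujtos*.
The past-tense form *ufnirujtos*: final sound = /s/, a sibilant → -i → *ufnirujtosi*.

ufnirujtosi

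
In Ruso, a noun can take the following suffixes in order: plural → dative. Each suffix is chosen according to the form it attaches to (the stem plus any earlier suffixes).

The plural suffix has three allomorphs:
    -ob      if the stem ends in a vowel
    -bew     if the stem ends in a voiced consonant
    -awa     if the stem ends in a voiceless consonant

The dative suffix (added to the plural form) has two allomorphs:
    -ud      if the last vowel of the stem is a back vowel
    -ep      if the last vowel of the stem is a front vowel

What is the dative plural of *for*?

*for*: final sound = /r/, a voiced consonant → -bew → *forbew*.
The plural form *forbew* — last vowel /e/ (a front vowel) → -ep → *forbewep*.

forbewep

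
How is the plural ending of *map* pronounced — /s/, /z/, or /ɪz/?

The stem *map* ends in a voiceless non-sibilant consonant.
The plural suffix surfaces as /ɪz/ after sibilants, /s/ after other voiceless consonants, and /z/ after other voiced sounds.
So the plural -s on *map* is pronounced /s/.

/s/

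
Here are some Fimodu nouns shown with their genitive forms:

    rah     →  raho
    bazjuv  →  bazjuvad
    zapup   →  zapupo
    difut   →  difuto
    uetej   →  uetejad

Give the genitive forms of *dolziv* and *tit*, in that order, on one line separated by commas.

The suffix is conditioned by the final consonant: -o when the stem ends in a voiceless consonant (*rah*, *zapup*, *difut*); -ad when the stem ends in a voiced consonant (*bazjuv*, *uetej*).
Since the final consonant of *dolziv* is /v/ (voiced), it takes -ad, giving *dolzivad*.
Since the final consonant of *tit* is /t/ (voiceless), it takes -o, giving *tito*.

dolzivad, tito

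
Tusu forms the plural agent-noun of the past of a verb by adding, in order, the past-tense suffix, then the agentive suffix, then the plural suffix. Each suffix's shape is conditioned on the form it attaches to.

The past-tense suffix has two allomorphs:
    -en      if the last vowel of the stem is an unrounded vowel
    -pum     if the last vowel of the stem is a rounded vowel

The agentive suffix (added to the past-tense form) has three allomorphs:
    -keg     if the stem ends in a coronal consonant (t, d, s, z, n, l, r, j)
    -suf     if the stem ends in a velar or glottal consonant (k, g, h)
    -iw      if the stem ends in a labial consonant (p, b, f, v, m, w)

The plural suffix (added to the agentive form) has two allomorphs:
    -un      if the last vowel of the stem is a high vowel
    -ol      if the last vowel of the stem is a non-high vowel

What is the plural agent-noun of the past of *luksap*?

*luksap* — last vowel /a/ (an unrounded vowel) → -en → *luksapen*.
The final consonant of the past-tense form *luksapen* is /n/, which is coronal, so the agentive suffix is -keg, giving *luksapenkeg*.
The agentive form *luksapenkeg*: last vowel = /e/, a non-high vowel → -ol → *luksapenkegol*.

luksapenkegol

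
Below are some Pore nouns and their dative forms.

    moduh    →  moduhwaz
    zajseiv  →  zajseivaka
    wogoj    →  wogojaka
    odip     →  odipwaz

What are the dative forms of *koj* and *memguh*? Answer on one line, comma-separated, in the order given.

kojaka, memguhwaz

The suffix is conditioned by the final consonant: -waz when the stem ends in a voiceless consonant (*moduh*, *odip*); -aka when the stem ends in a voiced consonant (*zajseiv*, *wogoj*).
*koj* — final consonant /j/ (voiced) → -aka → *kojaka*.
The final consonant of *memguh* is /h/, which is voiceless, so the suffix is -waz, giving *memguhwaz*.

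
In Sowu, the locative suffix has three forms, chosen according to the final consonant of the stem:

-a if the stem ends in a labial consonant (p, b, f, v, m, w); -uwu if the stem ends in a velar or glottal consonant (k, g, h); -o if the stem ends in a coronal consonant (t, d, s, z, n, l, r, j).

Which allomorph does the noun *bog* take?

-uwu

*bog* — final consonant /g/ (velar/glottal) → -uwu.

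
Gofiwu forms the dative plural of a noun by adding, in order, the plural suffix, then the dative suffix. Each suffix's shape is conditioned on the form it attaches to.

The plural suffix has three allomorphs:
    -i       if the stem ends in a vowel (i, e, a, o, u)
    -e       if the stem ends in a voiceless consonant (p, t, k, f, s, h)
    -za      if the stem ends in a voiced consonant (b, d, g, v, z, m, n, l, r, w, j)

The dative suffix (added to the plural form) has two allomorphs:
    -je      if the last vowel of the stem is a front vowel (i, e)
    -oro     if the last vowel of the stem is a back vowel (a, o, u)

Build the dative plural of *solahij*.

solahijzaoro

The final sound of *solahij* is /j/, which is a voiced consonant, so the plural suffix is -za, giving *solahijza*.
Since the last vowel of the plural form *solahijza* is /a/ (a back vowel), it takes -oro, giving *solahijzaoro*.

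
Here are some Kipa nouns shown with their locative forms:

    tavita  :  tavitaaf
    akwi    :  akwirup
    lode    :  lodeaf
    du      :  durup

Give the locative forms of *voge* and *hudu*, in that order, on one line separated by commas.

The pattern is height harmony: -rup when the last vowel of the stem is a high vowel (*akwi*, *du*); -af when the last vowel of the stem is a non-high vowel (*tavita*, *lode*).
The last vowel of *voge* is /e/, which is a non-high vowel, so the suffix is -af, giving *vogeaf*.
*hudu*: last vowel = /u/, a high vowel → -rup → *hudurup*.

vogeaf, hudurup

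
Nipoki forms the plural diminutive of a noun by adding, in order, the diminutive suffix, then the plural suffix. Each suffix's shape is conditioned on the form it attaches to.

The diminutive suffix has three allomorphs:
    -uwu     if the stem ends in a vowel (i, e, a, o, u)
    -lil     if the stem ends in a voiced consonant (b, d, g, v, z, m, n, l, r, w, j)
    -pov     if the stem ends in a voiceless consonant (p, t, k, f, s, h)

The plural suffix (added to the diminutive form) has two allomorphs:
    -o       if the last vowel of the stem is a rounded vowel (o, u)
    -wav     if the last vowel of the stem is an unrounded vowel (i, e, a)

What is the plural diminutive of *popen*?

popenlilwav

The final sound of *popen* is /n/, which is a voiced consonant, so the diminutive suffix is -lil, giving *popenlil*.
The last vowel of the diminutive form *popenlil* is /i/, which is an unrounded vowel, so the plural suffix is -wav, giving *popenlilwav*.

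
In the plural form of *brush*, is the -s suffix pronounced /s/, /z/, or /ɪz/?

The stem *brush* ends in a sibilant (/s, z, ʃ, ʒ, tʃ, dʒ/).
The plural suffix surfaces as /ɪz/ after sibilants, /s/ after other voiceless consonants, and /z/ after other voiced sounds.
So the plural -s on *brush* is pronounced /ɪz/.

/ɪz/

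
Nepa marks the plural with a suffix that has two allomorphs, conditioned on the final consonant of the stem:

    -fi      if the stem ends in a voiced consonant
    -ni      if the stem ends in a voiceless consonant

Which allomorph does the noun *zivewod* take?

*zivewod* — final consonant /d/ (voiced) → -fi.

-fi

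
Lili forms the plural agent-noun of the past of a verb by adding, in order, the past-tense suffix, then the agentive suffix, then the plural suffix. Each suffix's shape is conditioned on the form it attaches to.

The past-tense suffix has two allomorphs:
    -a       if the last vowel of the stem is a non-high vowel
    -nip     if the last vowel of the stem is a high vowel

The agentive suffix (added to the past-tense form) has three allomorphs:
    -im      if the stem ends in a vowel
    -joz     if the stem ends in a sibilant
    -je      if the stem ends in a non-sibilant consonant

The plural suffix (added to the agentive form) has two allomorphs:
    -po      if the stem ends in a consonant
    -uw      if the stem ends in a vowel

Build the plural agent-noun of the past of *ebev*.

*ebev* — last vowel /e/ (a non-high vowel) → -a → *ebeva*.
The past-tense form *ebeva*: final sound = /a/, a vowel → -im → *ebevaim*.
The agentive form *ebevaim*: final sound = /m/, a consonant → -po → *ebevaimpo*.

ebevaimpo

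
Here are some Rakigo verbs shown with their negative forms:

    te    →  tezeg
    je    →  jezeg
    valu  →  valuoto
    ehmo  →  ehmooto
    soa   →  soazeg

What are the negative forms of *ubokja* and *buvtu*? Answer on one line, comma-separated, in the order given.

The suffix is conditioned by the last vowel: -oto when the last vowel of the stem is a rounded vowel (*valu*, *ehmo*); -zeg when the last vowel of the stem is an unrounded vowel (*te*, *je*, *soa*).
Since the last vowel of *ubokja* is /a/ (an unrounded vowel), it takes -zeg, giving *ubokjazeg*.
The last vowel of *buvtu* is /u/, which is a rounded vowel, so the suffix is -oto, giving *buvtuoto*.

ubokjazeg, buvtuoto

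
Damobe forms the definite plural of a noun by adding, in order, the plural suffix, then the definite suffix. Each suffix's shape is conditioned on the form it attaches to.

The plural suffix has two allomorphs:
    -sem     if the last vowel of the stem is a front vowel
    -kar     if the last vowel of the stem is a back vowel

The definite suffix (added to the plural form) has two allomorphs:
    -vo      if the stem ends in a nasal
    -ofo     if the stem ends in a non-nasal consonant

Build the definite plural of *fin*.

finsemvo

The last vowel of *fin* is /i/, which is a front vowel, so the plural suffix is -sem, giving *finsem*.
The plural form *finsem*: final consonant = /m/, a nasal → -vo → *finsemvo*.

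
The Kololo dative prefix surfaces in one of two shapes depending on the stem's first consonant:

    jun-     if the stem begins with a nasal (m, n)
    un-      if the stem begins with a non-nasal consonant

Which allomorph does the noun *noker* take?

Since the first consonant of *noker* is /n/ (a nasal), it takes jun-.

jun-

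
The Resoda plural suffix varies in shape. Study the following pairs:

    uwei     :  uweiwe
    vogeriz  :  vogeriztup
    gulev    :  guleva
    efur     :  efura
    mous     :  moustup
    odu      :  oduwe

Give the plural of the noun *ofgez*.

Looking at the final sound of each stem: -tup when the stem ends in a sibilant (*vogeriz*, *mous*); -a when the stem ends in a non-sibilant consonant (*gulev*, *efur*); -we when the stem ends in a vowel (*uwei*, *odu*).
The final sound of *ofgez* is /z/, which is a sibilant, so the suffix is -tup, giving *ofgeztup*.

ofgeztup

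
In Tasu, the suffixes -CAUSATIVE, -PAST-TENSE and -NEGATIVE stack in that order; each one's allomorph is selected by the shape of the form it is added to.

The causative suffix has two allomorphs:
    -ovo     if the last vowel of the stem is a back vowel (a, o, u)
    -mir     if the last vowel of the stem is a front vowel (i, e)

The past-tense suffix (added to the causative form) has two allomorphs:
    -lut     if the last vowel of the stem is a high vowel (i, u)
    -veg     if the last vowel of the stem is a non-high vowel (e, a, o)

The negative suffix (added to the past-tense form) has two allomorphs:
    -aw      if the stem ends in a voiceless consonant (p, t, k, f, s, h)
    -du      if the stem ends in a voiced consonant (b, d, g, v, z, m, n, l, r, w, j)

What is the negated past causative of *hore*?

horemirlutaw

*hore* — last vowel /e/ (a front vowel) → -mir → *horemir*.
The causative form *horemir* — last vowel /i/ (a high vowel) → -lut → *horemirlut*.
The final consonant of the past-tense form *horemirlut* is /t/, which is voiceless, so the negative suffix is -aw, giving *horemirlutaw*.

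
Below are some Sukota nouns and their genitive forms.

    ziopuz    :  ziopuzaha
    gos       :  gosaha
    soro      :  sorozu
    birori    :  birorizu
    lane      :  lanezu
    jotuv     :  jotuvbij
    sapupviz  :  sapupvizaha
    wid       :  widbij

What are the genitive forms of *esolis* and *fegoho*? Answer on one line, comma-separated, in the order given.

Looking at the final sound of each stem: -aha when the stem ends in a sibilant (*ziopuz*, *gos*, *sapupviz*); -bij when the stem ends in a non-sibilant consonant (*jotuv*, *wid*); -zu when the stem ends in a vowel (*soro*, *birori*, *lane*).
*esolis* — final sound /s/ (a sibilant) → -aha → *esolisaha*.
Since the final sound of *fegoho* is /o/ (a vowel), it takes -zu, giving *fegohozu*.

esolisaha, fegohozu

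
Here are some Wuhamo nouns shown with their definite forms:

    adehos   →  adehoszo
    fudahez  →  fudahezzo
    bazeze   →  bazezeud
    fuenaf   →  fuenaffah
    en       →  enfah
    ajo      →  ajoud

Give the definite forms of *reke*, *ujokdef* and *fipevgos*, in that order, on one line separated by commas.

rekeud, ujokdeffah, fipevgoszo

The alternation tracks the final sound of the stem — -zo when the stem ends in a sibilant (*adehos*, *fudahez*); -fah when the stem ends in a non-sibilant consonant (*fuenaf*, *en*); -ud when the stem ends in a vowel (*bazeze*, *ajo*).
Since the final sound of *reke* is /e/ (a vowel), it takes -ud, giving *rekeud*.
*ujokdef* — final sound /f/ (a non-sibilant consonant) → -fah → *ujokdeffah*.
The final sound of *fipevgos* is /s/, which is a sibilant, so the suffix is -zo, giving *fipevgoszo*.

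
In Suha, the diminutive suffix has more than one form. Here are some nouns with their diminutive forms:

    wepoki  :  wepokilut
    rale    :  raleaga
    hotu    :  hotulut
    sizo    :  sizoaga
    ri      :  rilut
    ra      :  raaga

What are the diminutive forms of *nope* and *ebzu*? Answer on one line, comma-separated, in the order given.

nopeaga, ebzulut

The suffix is conditioned by the last vowel: -lut when the last vowel of the stem is a high vowel (*wepoki*, *hotu*, *ri*); -aga when the last vowel of the stem is a non-high vowel (*rale*, *sizo*, *ra*).
*nope* — last vowel /e/ (a non-high vowel) → -aga → *nopeaga*.
Since the last vowel of *ebzu* is /u/ (a high vowel), it takes -lut, giving *ebzulut*.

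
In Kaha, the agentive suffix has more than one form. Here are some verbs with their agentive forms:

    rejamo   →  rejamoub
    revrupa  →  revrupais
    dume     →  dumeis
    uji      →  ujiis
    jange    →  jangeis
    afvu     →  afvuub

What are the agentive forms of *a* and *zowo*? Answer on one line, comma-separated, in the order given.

ais, zowoub

The alternation tracks the last vowel of the stem — -ub when the last vowel of the stem is a rounded vowel (*rejamo*, *afvu*); -is when the last vowel of the stem is an unrounded vowel (*revrupa*, *dume*, *uji*, *jange*).
*a*: last vowel = /a/, an unrounded vowel → -is → *ais*.
The last vowel of *zowo* is /o/, which is a rounded vowel, so the suffix is -ub, giving *zowoub*.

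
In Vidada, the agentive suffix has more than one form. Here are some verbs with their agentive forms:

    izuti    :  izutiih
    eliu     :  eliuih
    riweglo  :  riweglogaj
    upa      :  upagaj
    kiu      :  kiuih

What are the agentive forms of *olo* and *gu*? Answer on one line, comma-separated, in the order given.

Looking at the last vowel of each stem: -ih when the last vowel of the stem is a high vowel (*izuti*, *eliu*, *kiu*); -gaj when the last vowel of the stem is a non-high vowel (*riweglo*, *upa*).
The last vowel of *olo* is /o/, which is a non-high vowel, so the suffix is -gaj, giving *ologaj*.
Since the last vowel of *gu* is /u/ (a high vowel), it takes -ih, giving *guih*.

ologaj, guih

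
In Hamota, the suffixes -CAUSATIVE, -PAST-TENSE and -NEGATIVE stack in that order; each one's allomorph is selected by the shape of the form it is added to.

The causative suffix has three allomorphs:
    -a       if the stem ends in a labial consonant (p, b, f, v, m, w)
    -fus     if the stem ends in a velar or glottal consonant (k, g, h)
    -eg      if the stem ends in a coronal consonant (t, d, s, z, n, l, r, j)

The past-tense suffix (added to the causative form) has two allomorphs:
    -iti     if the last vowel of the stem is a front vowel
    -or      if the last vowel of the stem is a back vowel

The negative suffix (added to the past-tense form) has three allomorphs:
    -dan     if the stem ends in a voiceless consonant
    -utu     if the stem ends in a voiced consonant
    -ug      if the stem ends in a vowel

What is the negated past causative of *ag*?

*ag* — final consonant /g/ (velar/glottal) → -fus → *agfus*.
The last vowel of the causative form *agfus* is /u/, which is a back vowel, so the past-tense suffix is -or, giving *agfusor*.
The final sound of the past-tense form *agfusor* is /r/, which is a voiced consonant, so the negative suffix is -utu, giving *agfusorutu*.

agfusorutu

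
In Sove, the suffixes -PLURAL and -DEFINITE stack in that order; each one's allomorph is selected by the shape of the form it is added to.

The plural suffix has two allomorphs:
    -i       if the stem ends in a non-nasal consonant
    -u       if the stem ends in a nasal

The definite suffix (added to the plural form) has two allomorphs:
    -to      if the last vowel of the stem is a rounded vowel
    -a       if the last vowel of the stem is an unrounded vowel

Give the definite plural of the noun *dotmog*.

dotmogia

*dotmog*: final consonant = /g/, non-nasal → -i → *dotmogi*.
The plural form *dotmogi* — last vowel /i/ (an unrounded vowel) → -a → *dotmogia*.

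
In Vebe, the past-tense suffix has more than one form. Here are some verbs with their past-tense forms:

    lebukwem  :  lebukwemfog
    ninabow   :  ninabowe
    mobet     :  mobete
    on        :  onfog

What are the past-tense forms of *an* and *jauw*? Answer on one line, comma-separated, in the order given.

Looking at the final consonant of each stem: -fog when the stem ends in a nasal (*lebukwem*, *on*); -e when the stem ends in a non-nasal consonant (*ninabow*, *mobet*).
*an* — final consonant /n/ (a nasal) → -fog → *anfog*.
*jauw*: final consonant = /w/, non-nasal → -e → *jauwe*.

anfog, jauwe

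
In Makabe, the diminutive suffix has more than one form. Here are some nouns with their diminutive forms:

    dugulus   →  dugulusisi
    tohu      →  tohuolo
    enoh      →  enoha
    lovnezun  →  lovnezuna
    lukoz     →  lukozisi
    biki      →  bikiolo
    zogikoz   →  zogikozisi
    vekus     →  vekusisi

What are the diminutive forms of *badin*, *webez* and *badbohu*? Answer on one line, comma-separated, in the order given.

badina, webezisi, badbohuolo

The suffix is conditioned by the final sound: -isi when the stem ends in a sibilant (*dugulus*, *lukoz*, *zogikoz*, *vekus*); -a when the stem ends in a non-sibilant consonant (*enoh*, *lovnezun*); -olo when the stem ends in a vowel (*tohu*, *biki*).
*badin*: final sound = /n/, a non-sibilant consonant → -a → *badina*.
The final sound of *webez* is /z/, which is a sibilant, so the suffix is -isi, giving *webezisi*.
Since the final sound of *badbohu* is /u/ (a vowel), it takes -olo, giving *badbohuolo*.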